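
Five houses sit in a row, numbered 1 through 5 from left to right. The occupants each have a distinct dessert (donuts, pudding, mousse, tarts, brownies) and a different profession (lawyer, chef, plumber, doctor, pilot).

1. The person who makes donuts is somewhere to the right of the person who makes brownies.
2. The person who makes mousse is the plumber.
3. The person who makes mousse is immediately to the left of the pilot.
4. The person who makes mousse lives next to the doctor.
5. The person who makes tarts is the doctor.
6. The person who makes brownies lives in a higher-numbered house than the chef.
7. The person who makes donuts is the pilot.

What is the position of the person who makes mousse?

The person who makes brownies is narrowed to house 2 or 3 or 4; consider each.
Placing it in house 3 and house 4 leads to a contradiction, so it's in house 2.
From clue 6, the chef must be in house 1.
The only dessert still possible for house 1 is pudding.
That leaves lawyer as the profession for house 2.
The person who makes donuts is narrowed to house 4 or 5; consider each.
Placing it in house 4 leads to a contradiction, so it's in house 5.
From clue 7, the pilot must be in house 5.
The person who makes mousse is in house 4 (clue 3).
The doctor is in house 3 (clue 4).
Clue 5: the person who makes tarts is in house 3.
So house 4 gets plumber for profession.
So: house 1 = pudding/chef, house 2 = brownies/lawyer, house 3 = tarts/doctor, house 4 = mousse/plumber, house 5 = donuts/pilot.

4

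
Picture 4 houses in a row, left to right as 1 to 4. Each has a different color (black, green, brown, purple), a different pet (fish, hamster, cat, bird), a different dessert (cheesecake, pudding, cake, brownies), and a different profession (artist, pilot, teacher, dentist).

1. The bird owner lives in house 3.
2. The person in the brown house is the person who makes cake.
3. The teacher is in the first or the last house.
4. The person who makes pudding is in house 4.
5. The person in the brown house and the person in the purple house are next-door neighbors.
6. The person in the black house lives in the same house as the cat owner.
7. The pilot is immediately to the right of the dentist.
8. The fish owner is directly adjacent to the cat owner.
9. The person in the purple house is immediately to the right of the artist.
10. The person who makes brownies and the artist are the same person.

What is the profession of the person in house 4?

teacher

The bird owner is in house 3 (clue 1).
The person who makes pudding is in house 4 (clue 4).
The only pet still possible for house 4 is hamster.
The person in the black house is narrowed to house 1 or 2; consider each.
Placing it in house 2 leads to a contradiction, so it's in house 1.
From clue 6, the cat owner must be in house 1.
By clue 8, the fish owner is in house 2.
The person in the brown house is narrowed to house 2 or 3; consider each.
Placing it in house 2 leads to a contradiction, so it's in house 3.
The person who makes cake is in house 3 (clue 2).
House 1 dessert: only brownies fits.
That leaves cheesecake as the dessert for house 2.
The artist is in house 1 (clue 10).
That leaves teacher as the profession for house 4.
Clue 7: the pilot is in house 3.
From clue 7, the dentist must be in house 2.
From clue 9, the person in the purple house must be in house 2.
House 4's color must be green (nothing else left).
So: house 1 = black/cat/brownies/artist, house 2 = purple/fish/cheesecake/dentist, house 3 = brown/bird/cake/pilot, house 4 = green/hamster/pudding/teacher.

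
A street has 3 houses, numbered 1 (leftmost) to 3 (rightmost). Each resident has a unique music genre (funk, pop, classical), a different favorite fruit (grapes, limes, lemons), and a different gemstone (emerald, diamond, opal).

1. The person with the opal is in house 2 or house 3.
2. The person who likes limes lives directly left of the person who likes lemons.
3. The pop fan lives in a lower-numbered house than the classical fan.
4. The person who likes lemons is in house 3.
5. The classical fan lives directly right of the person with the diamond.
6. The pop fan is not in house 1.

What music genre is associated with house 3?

From clue 4, the person who likes lemons must be in house 3.
From clue 6, the pop fan must be in house 2.
So house 1 gets funk for music genre.
So house 3 gets classical for music genre.
By clue 2, the person who likes limes is in house 2.
The person with the diamond is in house 2 (clue 5).
House 1's favorite fruit must be grapes (nothing else left).
That leaves emerald as the gemstone for house 1.
House 3 gemstone: only opal fits.
So: house 1 = funk/grapes/emerald, house 2 = pop/limes/diamond, house 3 = classical/lemons/opal.

classical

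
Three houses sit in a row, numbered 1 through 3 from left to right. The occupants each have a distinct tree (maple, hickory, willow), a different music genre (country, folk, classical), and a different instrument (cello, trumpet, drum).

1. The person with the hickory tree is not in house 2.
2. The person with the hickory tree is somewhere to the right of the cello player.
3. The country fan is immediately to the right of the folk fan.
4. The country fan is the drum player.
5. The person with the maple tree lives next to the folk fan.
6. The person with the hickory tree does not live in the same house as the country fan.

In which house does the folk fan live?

1

From clue 2, the person with the hickory tree must be in house 3.
From clue 6, the country fan must be in house 2.
House 1's music genre must be folk (nothing else left).
House 3 music genre: only classical fits.
From clue 4, the drum player must be in house 2.
The person with the maple tree is in house 2 (clue 5).
House 1's tree must be willow (nothing else left).
That leaves trumpet as the instrument for house 3.
The only instrument still possible for house 1 is cello.
So: house 1 = willow/folk/cello, house 2 = maple/country/drum, house 3 = hickory/classical/trumpet.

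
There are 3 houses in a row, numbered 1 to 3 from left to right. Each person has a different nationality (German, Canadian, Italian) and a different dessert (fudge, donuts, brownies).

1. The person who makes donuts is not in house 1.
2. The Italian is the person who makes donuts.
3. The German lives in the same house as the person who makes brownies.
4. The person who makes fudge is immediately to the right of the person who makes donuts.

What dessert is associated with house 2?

donuts

Clue 4 places the person who makes fudge in house 3.
From clue 4, the person who makes donuts must be in house 2.
The only dessert still possible for house 1 is brownies.
The Italian is in house 2 (clue 2).
From clue 3, the German must be in house 1.
That leaves Canadian as the nationality for house 3.
So: house 1 = German/brownies, house 2 = Italian/donuts, house 3 = Canadian/fudge.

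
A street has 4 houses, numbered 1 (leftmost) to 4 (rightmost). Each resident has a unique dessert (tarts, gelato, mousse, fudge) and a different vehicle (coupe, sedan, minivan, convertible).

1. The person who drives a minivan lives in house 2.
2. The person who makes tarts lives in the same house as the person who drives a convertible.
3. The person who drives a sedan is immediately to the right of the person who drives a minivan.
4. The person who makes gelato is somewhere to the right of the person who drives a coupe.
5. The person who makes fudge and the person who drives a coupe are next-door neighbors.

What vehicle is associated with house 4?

convertible

By clue 1, the person who drives a minivan is in house 2.
The person who drives a sedan is in house 3 (clue 3).
House 4 vehicle: only convertible fits.
By clue 2, the person who makes tarts is in house 4.
By clue 5, the person who makes fudge is in house 2.
House 1's dessert must be mousse (nothing else left).
House 3 dessert: only gelato fits.
So house 1 gets coupe for vehicle.
So: house 1 = mousse/coupe, house 2 = fudge/minivan, house 3 = gelato/sedan, house 4 = tarts/convertible.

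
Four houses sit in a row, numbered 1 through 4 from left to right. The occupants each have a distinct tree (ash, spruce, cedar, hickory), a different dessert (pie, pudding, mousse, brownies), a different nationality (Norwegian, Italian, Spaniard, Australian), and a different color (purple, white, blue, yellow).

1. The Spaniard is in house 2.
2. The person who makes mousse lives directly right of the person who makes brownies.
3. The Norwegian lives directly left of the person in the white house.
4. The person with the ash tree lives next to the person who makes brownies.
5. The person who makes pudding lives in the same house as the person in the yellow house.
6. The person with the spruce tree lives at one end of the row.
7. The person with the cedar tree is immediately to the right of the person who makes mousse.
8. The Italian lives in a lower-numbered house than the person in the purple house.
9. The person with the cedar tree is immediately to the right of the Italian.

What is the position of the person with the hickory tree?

2

Clue 1: the Spaniard is in house 2.
So house 4 gets Australian for nationality.
By clue 8, the person in the purple house is in house 4.
The person with the cedar tree is in house 4 (clue 9).
House 1 nationality: only Norwegian fits.
House 3 nationality: only Italian fits.
House 2's color must be white (nothing else left).
Clue 7: the person who makes mousse is in house 3.
House 1 tree: only spruce fits.
House 4 dessert: only pie fits.
Clue 2 places the person who makes brownies in house 2.
The person with the ash tree is in house 3 (clue 4).
From clue 5, the person in the yellow house must be in house 1.
The only tree still possible for house 2 is hickory.
So house 1 gets pudding for dessert.
The only color still possible for house 3 is blue.
So: house 1 = spruce/pudding/Norwegian/yellow, house 2 = hickory/brownies/Spaniard/white, house 3 = ash/mousse/Italian/blue, house 4 = cedar/pie/Australian/purple.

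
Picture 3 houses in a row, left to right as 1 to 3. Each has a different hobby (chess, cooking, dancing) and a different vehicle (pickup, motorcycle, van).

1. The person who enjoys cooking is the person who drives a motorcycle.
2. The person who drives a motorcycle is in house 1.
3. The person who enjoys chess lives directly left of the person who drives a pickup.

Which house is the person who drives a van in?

Clue 2 places the person who drives a motorcycle in house 1.
The person who enjoys cooking is in house 1 (clue 1).
The only hobby still possible for house 3 is dancing.
From clue 3, the person who drives a pickup must be in house 3.
House 2's hobby must be chess (nothing else left).
That leaves van as the vehicle for house 2.
So: house 1 = cooking/motorcycle, house 2 = chess/van, house 3 = dancing/pickup.

2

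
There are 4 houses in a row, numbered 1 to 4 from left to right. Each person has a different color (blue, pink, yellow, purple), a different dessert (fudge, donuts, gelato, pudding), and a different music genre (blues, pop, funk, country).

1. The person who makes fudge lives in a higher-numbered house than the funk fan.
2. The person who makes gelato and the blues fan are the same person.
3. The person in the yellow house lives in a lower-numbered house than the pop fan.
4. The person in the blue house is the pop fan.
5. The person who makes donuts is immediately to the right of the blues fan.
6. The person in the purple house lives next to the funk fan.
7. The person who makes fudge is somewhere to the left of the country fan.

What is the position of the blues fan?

1

The person who makes fudge is narrowed to house 2 or 3; consider each.
Placing it in house 2 leads to a contradiction, so it's in house 3.
By clue 7, the country fan is in house 4.
Clue 5 places the person who makes donuts in house 2.
From clue 5, the blues fan must be in house 1.
House 4's color must be pink (nothing else left).
House 1's dessert must be gelato (nothing else left).
So house 4 gets pudding for dessert.
The only music genre still possible for house 2 is funk.
The only music genre still possible for house 3 is pop.
The person in the blue house is in house 3 (clue 4).
The only color still possible for house 1 is purple.
So house 2 gets yellow for color.
So: house 1 = purple/gelato/blues, house 2 = yellow/donuts/funk, house 3 = blue/fudge/pop, house 4 = pink/pudding/country.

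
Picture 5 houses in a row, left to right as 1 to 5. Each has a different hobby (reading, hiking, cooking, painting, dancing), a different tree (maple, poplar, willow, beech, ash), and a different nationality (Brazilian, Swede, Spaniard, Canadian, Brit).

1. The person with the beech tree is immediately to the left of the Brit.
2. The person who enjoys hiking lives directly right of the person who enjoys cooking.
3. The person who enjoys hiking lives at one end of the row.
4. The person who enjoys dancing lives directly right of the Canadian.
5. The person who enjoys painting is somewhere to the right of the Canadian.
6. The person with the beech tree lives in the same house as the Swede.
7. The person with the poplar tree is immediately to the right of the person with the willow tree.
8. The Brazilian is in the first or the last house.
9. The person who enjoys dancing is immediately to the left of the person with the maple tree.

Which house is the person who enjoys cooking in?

Clue 3: the person who enjoys hiking is in house 5.
From clue 2, the person who enjoys cooking must be in house 4.
House 1 hobby: only reading fits.
The person who enjoys dancing is narrowed to house 2 or 3; consider each.
Placing it in house 3 leads to a contradiction, so it's in house 2.
By clue 4, the Canadian is in house 1.
By clue 9, the person with the maple tree is in house 3.
House 3 hobby: only painting fits.
That leaves Brazilian as the nationality for house 5.
The person with the beech tree is in house 2 (clue 1).
Clue 1: the Brit is in house 3.
By clue 6, the Swede is in house 2.
So house 4 gets Spaniard for nationality.
From clue 7, the person with the willow tree must be in house 4.
So house 1 gets ash for tree.
That leaves poplar as the tree for house 5.
So: house 1 = reading/ash/Canadian, house 2 = dancing/beech/Swede, house 3 = painting/maple/Brit, house 4 = cooking/willow/Spaniard, house 5 = hiking/poplar/Brazilian.

4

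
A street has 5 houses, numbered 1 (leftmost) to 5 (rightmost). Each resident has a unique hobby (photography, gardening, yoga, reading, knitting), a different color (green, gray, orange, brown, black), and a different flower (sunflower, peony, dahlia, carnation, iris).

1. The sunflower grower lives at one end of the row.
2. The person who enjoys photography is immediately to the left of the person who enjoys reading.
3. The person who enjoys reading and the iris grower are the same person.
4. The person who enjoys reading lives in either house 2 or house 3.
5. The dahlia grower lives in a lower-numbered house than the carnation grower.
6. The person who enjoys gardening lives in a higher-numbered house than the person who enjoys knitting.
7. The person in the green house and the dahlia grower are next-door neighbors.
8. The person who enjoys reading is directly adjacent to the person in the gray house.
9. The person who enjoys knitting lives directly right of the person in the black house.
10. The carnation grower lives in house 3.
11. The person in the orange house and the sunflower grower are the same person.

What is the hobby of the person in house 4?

From clue 10, the carnation grower must be in house 3.
Clue 3 places the person who enjoys reading in house 2.
Clue 3 places the iris grower in house 2.
House 4 color: only brown fits.
House 5 color: only orange fits.
So house 4 gets peony for flower.
That leaves sunflower as the flower for house 5.
Clue 7 places the person in the green house in house 2.
The only hobby still possible for house 1 is photography.
House 1's color must be gray (nothing else left).
The only color still possible for house 3 is black.
House 1 flower: only dahlia fits.
The person who enjoys knitting is in house 4 (clue 9).
House 3 hobby: only yoga fits.
So house 5 gets gardening for hobby.
So: house 1 = photography/gray/dahlia, house 2 = reading/green/iris, house 3 = yoga/black/carnation, house 4 = knitting/brown/peony, house 5 = gardening/orange/sunflower.

knitting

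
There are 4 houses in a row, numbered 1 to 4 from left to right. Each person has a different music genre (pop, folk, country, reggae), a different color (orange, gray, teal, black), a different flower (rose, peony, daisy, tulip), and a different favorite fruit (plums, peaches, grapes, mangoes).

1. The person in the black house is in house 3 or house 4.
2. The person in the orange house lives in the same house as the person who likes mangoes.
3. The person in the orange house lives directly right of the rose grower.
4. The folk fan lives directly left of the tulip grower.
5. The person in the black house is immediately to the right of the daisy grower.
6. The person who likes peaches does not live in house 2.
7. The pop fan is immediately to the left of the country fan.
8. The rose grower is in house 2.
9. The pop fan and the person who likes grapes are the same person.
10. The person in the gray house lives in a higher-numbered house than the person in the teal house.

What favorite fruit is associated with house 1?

grapes

Clue 8 places the rose grower in house 2.
That leaves teal as the color for house 1.
So house 1 gets peony for flower.
The only flower still possible for house 3 is daisy.
House 4's flower must be tulip (nothing else left).
Clue 3: the person in the orange house is in house 3.
The folk fan is in house 3 (clue 4).
The person in the black house is in house 4 (clue 5).
That leaves gray as the color for house 2.
The person who likes mangoes is in house 3 (clue 2).
The pop fan is in house 1 (clue 7).
By clue 7, the country fan is in house 2.
The person who likes grapes is in house 1 (clue 9).
House 4 music genre: only reggae fits.
So house 2 gets plums for favorite fruit.
That leaves peaches as the favorite fruit for house 4.
So: house 1 = pop/teal/peony/grapes, house 2 = country/gray/rose/plums, house 3 = folk/orange/daisy/mangoes, house 4 = reggae/black/tulip/peaches.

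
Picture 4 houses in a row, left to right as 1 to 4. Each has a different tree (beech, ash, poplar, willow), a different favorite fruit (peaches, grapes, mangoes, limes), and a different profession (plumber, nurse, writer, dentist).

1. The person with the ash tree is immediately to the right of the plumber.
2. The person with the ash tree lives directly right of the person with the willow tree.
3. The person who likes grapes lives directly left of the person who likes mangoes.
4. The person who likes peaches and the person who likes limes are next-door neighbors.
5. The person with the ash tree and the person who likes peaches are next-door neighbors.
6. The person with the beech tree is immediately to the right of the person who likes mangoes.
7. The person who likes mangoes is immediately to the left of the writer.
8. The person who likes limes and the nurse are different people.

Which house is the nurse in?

2

The person with the beech tree is narrowed to house 3 or 4; consider each.
Placing it in house 4 leads to a contradiction, so it's in house 3.
By clue 6, the person who likes mangoes is in house 2.
By clue 7, the writer is in house 3.
From clue 1, the person with the ash tree must be in house 2.
From clue 1, the plumber must be in house 1.
The person with the willow tree is in house 1 (clue 2).
From clue 5, the person who likes peaches must be in house 3.
House 4's tree must be poplar (nothing else left).
That leaves grapes as the favorite fruit for house 1.
House 4 favorite fruit: only limes fits.
The nurse is in house 2 (clue 8).
So house 4 gets dentist for profession.
So: house 1 = willow/grapes/plumber, house 2 = ash/mangoes/nurse, house 3 = beech/peaches/writer, house 4 = poplar/limes/dentist.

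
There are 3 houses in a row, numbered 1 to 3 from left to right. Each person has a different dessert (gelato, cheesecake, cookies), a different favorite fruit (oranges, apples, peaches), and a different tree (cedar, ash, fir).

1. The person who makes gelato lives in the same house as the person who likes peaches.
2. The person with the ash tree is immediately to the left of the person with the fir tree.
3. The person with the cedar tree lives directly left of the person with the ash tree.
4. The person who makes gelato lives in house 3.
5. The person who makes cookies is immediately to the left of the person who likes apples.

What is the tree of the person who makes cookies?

Clue 3: the person with the cedar tree is in house 1.
The person with the ash tree is in house 2 (clue 3).
From clue 4, the person who makes gelato must be in house 3.
The only tree still possible for house 3 is fir.
From clue 1, the person who likes peaches must be in house 3.
House 1's favorite fruit must be oranges (nothing else left).
That leaves apples as the favorite fruit for house 2.
Clue 5 places the person who makes cookies in house 1.
That leaves cheesecake as the dessert for house 2.
So: house 1 = cookies/oranges/cedar, house 2 = cheesecake/apples/ash, house 3 = gelato/peaches/fir.

cedar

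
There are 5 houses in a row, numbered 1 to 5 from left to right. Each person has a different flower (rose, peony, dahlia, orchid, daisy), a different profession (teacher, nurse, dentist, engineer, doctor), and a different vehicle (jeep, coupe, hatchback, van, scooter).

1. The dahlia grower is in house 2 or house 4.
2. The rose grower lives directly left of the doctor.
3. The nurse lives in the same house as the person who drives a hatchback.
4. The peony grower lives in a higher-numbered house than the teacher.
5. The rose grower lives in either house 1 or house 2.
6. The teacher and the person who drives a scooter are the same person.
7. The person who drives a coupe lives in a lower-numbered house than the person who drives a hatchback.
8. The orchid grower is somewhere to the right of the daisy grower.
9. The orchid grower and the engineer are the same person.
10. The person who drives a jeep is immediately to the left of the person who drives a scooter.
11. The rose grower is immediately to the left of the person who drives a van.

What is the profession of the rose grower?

The only vehicle still possible for house 5 is hatchback.
Clue 3: the nurse is in house 5.
House 1 profession: only dentist fits.
The only flower still possible for house 5 is peony.
The dahlia grower is narrowed to house 2 or 4; consider each.
Placing it in house 2 leads to a contradiction, so it's in house 4.
House 3 flower: only orchid fits.
House 4's profession must be teacher (nothing else left).
From clue 6, the person who drives a scooter must be in house 4.
The engineer is in house 3 (clue 9).
From clue 10, the person who drives a jeep must be in house 3.
That leaves doctor as the profession for house 2.
House 1's vehicle must be coupe (nothing else left).
House 2's vehicle must be van (nothing else left).
From clue 2, the rose grower must be in house 1.
House 2's flower must be daisy (nothing else left).
So: house 1 = rose/dentist/coupe, house 2 = daisy/doctor/van, house 3 = orchid/engineer/jeep, house 4 = dahlia/teacher/scooter, house 5 = peony/nurse/hatchback.

dentist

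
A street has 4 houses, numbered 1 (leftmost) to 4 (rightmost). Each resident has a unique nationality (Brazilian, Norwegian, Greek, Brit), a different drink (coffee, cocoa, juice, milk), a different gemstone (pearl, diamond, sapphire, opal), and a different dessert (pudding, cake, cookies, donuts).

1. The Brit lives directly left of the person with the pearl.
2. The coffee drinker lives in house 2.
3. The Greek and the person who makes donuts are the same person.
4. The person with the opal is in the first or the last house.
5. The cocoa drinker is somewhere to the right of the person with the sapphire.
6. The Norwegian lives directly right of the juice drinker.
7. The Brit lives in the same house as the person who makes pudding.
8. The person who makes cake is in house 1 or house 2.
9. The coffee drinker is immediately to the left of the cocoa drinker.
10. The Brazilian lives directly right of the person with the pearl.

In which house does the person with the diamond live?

Clue 2 places the coffee drinker in house 2.
Clue 9: the cocoa drinker is in house 3.
So house 1 gets juice for drink.
House 4's drink must be milk (nothing else left).
Clue 6: the Norwegian is in house 2.
House 1 nationality: only Brit fits.
From clue 1, the person with the pearl must be in house 2.
The person who makes pudding is in house 1 (clue 7).
By clue 10, the Brazilian is in house 3.
The only nationality still possible for house 4 is Greek.
House 1 gemstone: only sapphire fits.
The only gemstone still possible for house 3 is diamond.
So house 4 gets opal for gemstone.
That leaves cake as the dessert for house 2.
From clue 3, the person who makes donuts must be in house 4.
House 3 dessert: only cookies fits.
So: house 1 = Brit/juice/sapphire/pudding, house 2 = Norwegian/coffee/pearl/cake, house 3 = Brazilian/cocoa/diamond/cookies, house 4 = Greek/milk/opal/donuts.

3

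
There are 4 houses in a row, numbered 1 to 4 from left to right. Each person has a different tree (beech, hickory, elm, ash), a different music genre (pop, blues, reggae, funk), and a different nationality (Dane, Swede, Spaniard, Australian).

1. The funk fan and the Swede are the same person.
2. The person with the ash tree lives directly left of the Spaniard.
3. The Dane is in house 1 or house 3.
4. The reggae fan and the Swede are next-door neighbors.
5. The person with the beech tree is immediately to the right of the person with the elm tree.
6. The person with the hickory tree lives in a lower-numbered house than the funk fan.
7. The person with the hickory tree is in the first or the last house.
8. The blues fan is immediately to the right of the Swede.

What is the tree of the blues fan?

elm

Clue 7: the person with the hickory tree is in house 1.
So house 4 gets beech for tree.
The person with the elm tree is in house 3 (clue 5).
That leaves ash as the tree for house 2.
From clue 2, the Spaniard must be in house 3.
So house 4 gets Australian for nationality.
Clue 1 places the funk fan in house 2.
Clue 8 places the blues fan in house 3.
So house 1 gets reggae for music genre.
So house 4 gets pop for music genre.
The only nationality still possible for house 1 is Dane.
House 2 nationality: only Swede fits.
So: house 1 = hickory/reggae/Dane, house 2 = ash/funk/Swede, house 3 = elm/blues/Spaniard, house 4 = beech/pop/Australian.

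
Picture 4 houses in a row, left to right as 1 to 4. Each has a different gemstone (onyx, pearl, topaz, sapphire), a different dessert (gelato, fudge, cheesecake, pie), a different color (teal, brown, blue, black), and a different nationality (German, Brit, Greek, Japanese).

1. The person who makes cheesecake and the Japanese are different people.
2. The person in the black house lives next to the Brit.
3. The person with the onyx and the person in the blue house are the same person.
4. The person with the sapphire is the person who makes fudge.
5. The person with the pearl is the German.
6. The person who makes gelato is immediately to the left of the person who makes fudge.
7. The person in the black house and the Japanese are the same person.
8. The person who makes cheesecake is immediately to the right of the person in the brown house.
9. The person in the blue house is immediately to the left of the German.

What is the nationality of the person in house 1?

The person with the onyx is narrowed to house 1 or 2 or 3; consider each.
Placing it in house 1 and house 2 leads to a contradiction, so it's in house 3.
From clue 3, the person in the blue house must be in house 3.
From clue 9, the German must be in house 4.
The only gemstone still possible for house 1 is topaz.
By clue 5, the person with the pearl is in house 4.
House 2's gemstone must be sapphire (nothing else left).
The only color still possible for house 4 is teal.
Clue 4 places the person who makes fudge in house 2.
By clue 6, the person who makes gelato is in house 1.
House 3's dessert must be cheesecake (nothing else left).
The only dessert still possible for house 4 is pie.
From clue 8, the person in the brown house must be in house 2.
So house 1 gets black for color.
By clue 2, the Brit is in house 2.
Clue 7 places the Japanese in house 1.
House 3 nationality: only Greek fits.
So: house 1 = topaz/gelato/black/Japanese, house 2 = sapphire/fudge/brown/Brit, house 3 = onyx/cheesecake/blue/Greek, house 4 = pearl/pie/teal/German.

Japanese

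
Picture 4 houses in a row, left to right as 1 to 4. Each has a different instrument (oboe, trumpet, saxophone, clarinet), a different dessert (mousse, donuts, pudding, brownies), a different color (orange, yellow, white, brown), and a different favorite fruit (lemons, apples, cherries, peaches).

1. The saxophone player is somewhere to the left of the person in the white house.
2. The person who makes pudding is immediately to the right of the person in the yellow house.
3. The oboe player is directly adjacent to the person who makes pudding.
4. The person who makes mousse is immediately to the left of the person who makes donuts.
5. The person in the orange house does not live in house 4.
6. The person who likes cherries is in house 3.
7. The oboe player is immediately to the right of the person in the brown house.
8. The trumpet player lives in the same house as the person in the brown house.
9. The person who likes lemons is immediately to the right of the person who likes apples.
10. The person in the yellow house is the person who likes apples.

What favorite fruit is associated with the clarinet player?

Clue 6 places the person who likes cherries in house 3.
So house 4 gets white for color.
Clue 9 places the person who likes lemons in house 2.
Clue 9 places the person who likes apples in house 1.
The person in the yellow house is in house 1 (clue 10).
That leaves peaches as the favorite fruit for house 4.
Clue 2 places the person who makes pudding in house 2.
The oboe player is in house 3 (clue 3).
From clue 7, the person in the brown house must be in house 2.
The trumpet player is in house 2 (clue 8).
The only instrument still possible for house 1 is saxophone.
That leaves clarinet as the instrument for house 4.
House 3 color: only orange fits.
Clue 4 places the person who makes mousse in house 3.
Clue 4 places the person who makes donuts in house 4.
The only dessert still possible for house 1 is brownies.
So: house 1 = saxophone/brownies/yellow/apples, house 2 = trumpet/pudding/brown/lemons, house 3 = oboe/mousse/orange/cherries, house 4 = clarinet/donuts/white/peaches.

peaches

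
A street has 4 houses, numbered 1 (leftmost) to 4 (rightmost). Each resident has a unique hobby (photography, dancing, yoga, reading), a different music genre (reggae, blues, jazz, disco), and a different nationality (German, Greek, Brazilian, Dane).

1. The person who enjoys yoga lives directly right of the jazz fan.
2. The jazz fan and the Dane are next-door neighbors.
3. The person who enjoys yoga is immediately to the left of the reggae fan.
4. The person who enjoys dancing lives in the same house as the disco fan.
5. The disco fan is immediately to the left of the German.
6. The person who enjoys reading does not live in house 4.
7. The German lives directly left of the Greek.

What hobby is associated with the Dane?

dancing

So house 4 gets photography for hobby.
The person who enjoys dancing is narrowed to house 1 or 2; consider each.
Placing it in house 2 leads to a contradiction, so it's in house 1.
By clue 4, the disco fan is in house 1.
The German is in house 2 (clue 5).
Clue 7 places the Greek in house 3.
The only nationality still possible for house 1 is Dane.
House 4 nationality: only Brazilian fits.
Clue 1: the person who enjoys yoga is in house 3.
Clue 3 places the reggae fan in house 4.
That leaves reading as the hobby for house 2.
So house 2 gets jazz for music genre.
The only music genre still possible for house 3 is blues.
So: house 1 = dancing/disco/Dane, house 2 = reading/jazz/German, house 3 = yoga/blues/Greek, house 4 = photography/reggae/Brazilian.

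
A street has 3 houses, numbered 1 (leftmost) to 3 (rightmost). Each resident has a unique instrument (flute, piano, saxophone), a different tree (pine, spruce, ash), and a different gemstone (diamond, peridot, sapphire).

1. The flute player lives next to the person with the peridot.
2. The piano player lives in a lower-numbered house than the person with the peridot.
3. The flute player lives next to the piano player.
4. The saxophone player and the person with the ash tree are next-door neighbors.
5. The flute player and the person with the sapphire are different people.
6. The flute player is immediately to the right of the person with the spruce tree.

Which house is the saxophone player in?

3

The flute player is narrowed to house 2 or 3; consider each.
Placing it in house 3 leads to a contradiction, so it's in house 2.
The person with the peridot is in house 3 (clue 1).
The piano player is in house 1 (clue 3).
The person with the spruce tree is in house 1 (clue 6).
So house 3 gets saxophone for instrument.
House 1's gemstone must be sapphire (nothing else left).
The only gemstone still possible for house 2 is diamond.
By clue 4, the person with the ash tree is in house 2.
So house 3 gets pine for tree.
So: house 1 = piano/spruce/sapphire, house 2 = flute/ash/diamond, house 3 = saxophone/pine/peridot.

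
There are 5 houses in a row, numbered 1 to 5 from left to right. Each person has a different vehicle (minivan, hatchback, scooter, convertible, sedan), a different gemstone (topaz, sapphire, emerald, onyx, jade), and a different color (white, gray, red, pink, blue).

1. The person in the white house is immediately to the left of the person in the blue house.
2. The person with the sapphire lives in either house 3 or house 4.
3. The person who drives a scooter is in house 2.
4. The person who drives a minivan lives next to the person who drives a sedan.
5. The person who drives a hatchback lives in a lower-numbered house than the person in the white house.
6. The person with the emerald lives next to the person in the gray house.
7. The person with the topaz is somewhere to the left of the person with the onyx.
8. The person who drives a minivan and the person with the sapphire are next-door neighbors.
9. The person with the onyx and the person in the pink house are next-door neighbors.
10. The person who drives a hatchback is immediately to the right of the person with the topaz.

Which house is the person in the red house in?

The person who drives a scooter is in house 2 (clue 3).
From clue 5, the person in the white house must be in house 4.
Clue 10: the person with the topaz is in house 2.
House 1's vehicle must be convertible (nothing else left).
That leaves hatchback as the vehicle for house 3.
From clue 1, the person in the blue house must be in house 5.
The only gemstone still possible for house 5 is jade.
House 1 color: only red fits.
That leaves emerald as the gemstone for house 1.
Clue 6 places the person in the gray house in house 2.
House 3 color: only pink fits.
Clue 9: the person with the onyx is in house 4.
House 3 gemstone: only sapphire fits.
From clue 8, the person who drives a minivan must be in house 4.
House 5 vehicle: only sedan fits.
So: house 1 = convertible/emerald/red, house 2 = scooter/topaz/gray, house 3 = hatchback/sapphire/pink, house 4 = minivan/onyx/white, house 5 = sedan/jade/blue.

1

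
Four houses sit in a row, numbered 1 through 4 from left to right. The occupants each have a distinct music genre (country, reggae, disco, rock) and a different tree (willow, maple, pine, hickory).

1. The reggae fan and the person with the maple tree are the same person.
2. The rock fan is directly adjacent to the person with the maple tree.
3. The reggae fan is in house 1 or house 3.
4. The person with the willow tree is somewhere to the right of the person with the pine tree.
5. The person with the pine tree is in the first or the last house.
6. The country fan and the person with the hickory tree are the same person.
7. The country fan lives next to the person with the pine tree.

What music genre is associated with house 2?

From clue 5, the person with the pine tree must be in house 1.
The country fan is in house 2 (clue 7).
Clue 1: the reggae fan is in house 3.
From clue 1, the person with the maple tree must be in house 3.
The rock fan is in house 4 (clue 2).
From clue 6, the person with the hickory tree must be in house 2.
That leaves disco as the music genre for house 1.
So house 4 gets willow for tree.
So: house 1 = disco/pine, house 2 = country/hickory, house 3 = reggae/maple, house 4 = rock/willow.

country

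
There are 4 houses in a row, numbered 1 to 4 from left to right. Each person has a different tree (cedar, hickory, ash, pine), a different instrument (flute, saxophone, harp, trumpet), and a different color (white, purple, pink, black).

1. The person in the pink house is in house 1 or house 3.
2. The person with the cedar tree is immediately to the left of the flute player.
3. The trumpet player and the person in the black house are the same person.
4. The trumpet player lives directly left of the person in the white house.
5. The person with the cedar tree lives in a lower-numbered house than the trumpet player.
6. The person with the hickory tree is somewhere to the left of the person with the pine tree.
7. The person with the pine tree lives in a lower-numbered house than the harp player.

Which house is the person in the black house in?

3

House 4's tree must be ash (nothing else left).
The only instrument still possible for house 1 is saxophone.
So house 3 gets pine for tree.
That leaves harp as the instrument for house 4.
The person with the cedar tree is narrowed to house 1 or 2; consider each.
Placing it in house 2 leads to a contradiction, so it's in house 1.
The flute player is in house 2 (clue 2).
So house 2 gets hickory for tree.
The only instrument still possible for house 3 is trumpet.
The person in the black house is in house 3 (clue 3).
Clue 4: the person in the white house is in house 4.
House 2's color must be purple (nothing else left).
House 1 color: only pink fits.
So: house 1 = cedar/saxophone/pink, house 2 = hickory/flute/purple, house 3 = pine/trumpet/black, house 4 = ash/harp/white.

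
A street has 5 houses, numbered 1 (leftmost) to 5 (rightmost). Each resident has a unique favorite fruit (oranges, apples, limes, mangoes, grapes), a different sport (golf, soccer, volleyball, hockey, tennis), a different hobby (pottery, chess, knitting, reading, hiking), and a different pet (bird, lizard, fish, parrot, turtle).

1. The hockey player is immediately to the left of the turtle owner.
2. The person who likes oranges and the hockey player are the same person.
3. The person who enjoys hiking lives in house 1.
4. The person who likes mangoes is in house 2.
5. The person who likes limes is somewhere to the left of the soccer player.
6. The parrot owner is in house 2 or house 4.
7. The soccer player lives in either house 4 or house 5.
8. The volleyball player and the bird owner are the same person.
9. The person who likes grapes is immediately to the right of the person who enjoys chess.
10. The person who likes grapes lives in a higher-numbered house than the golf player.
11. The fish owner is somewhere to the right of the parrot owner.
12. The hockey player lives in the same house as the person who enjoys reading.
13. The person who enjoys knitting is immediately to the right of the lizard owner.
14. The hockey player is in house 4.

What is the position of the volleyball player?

Clue 3: the person who enjoys hiking is in house 1.
By clue 4, the person who likes mangoes is in house 2.
The hockey player is in house 4 (clue 14).
From clue 1, the turtle owner must be in house 5.
By clue 2, the person who likes oranges is in house 4.
From clue 12, the person who enjoys reading must be in house 4.
So house 5 gets soccer for sport.
Clue 9: the person who likes grapes is in house 3.
Clue 9 places the person who enjoys chess in house 2.
The parrot owner is in house 2 (clue 11).
House 5's favorite fruit must be apples (nothing else left).
The person who enjoys knitting is in house 5 (clue 13).
Clue 13 places the lizard owner in house 4.
That leaves limes as the favorite fruit for house 1.
House 3's hobby must be pottery (nothing else left).
House 1's pet must be bird (nothing else left).
The only pet still possible for house 3 is fish.
Clue 8 places the volleyball player in house 1.
The only sport still possible for house 3 is tennis.
So house 2 gets golf for sport.
So: house 1 = limes/volleyball/hiking/bird, house 2 = mangoes/golf/chess/parrot, house 3 = grapes/tennis/pottery/fish, house 4 = oranges/hockey/reading/lizard, house 5 = apples/soccer/knitting/turtle.

1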